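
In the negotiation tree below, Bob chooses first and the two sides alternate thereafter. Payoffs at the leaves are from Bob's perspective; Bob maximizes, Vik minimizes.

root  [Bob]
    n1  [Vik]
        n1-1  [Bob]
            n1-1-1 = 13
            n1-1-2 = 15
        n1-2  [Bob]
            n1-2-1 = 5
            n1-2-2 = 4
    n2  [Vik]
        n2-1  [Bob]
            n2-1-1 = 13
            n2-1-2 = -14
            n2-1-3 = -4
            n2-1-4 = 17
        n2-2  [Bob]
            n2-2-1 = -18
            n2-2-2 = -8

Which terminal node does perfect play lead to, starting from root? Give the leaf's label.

n1-2-1

n1-1 (Bob): max(13, 15) = 15
n1-2 (Bob): max(5, 4) = 5
n1 (Vik): min(15, 5) = 5
n2-1 (Bob): max(13, -14, -4, 17) = 17
n2-2 (Bob): max(-18, -8) = -8
n2 (Vik): min(17, -8) = -8
root (Bob): max(5, -8) = 5
At root, Bob picks n1 (highest: 5).
At n1, Vik picks n1-2 (lowest: 5).
At n1-2, Bob picks n1-2-1 (highest: 5).
Terminal value 5.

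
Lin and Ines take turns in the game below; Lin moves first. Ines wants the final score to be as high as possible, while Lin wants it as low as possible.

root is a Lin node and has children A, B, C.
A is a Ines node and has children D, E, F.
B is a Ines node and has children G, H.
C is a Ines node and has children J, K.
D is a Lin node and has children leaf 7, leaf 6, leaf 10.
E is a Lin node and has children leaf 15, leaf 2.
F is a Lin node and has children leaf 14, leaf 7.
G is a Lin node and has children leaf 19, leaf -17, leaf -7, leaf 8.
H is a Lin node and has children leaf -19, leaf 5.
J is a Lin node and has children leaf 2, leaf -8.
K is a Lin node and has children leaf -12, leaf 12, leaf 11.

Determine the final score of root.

D (Lin): min(7, 6, 10) = 6
E (Lin): min(15, 2) = 2
F (Lin): min(14, 7) = 7
A (Ines): max(6, 2, 7) = 7
G (Lin): min(19, -17, -7, 8) = -17
H (Lin): min(-19, 5) = -19
B (Ines): max(-17, -19) = -17
J (Lin): min(2, -8) = -8
K (Lin): min(-12, 12, 11) = -12
C (Ines): max(-8, -12) = -8
root (Lin): min(7, -17, -8) = -17

-17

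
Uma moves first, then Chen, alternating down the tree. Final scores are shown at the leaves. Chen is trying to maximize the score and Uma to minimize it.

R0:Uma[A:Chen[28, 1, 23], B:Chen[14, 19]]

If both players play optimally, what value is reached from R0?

19

A (Chen): max(28, 1, 23) = 28
B (Chen): max(14, 19) = 19
R0 (Uma): min(28, 19) = 19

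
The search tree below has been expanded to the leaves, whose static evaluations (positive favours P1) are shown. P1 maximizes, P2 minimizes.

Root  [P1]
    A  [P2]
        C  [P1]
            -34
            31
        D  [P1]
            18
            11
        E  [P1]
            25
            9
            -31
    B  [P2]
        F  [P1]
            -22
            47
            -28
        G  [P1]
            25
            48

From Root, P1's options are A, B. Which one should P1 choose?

C (P1): max(-34, 31) = 31
D (P1): max(18, 11) = 18
E (P1): max(25, 9, -31) = 25
A (P2): min(31, 18, 25) = 18
F (P1): max(-22, 47, -28) = 47
G (P1): max(25, 48) = 48
B (P2): min(47, 48) = 47
Root (P1): max(18, 47) = 47
P1 at Root wants the highest of {A=18, B=47}, so chooses B.

B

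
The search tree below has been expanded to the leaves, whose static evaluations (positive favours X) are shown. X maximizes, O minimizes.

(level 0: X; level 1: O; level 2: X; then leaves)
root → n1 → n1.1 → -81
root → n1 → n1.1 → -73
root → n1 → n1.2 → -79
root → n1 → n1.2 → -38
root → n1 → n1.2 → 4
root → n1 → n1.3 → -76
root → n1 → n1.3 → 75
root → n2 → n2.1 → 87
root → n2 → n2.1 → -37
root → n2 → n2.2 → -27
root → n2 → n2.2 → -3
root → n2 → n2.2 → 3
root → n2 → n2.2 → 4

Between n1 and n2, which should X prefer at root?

n1.1 (X): max(-81, -73) = -73
n1.2 (X): max(-79, -38, 4) = 4
n1.3 (X): max(-76, 75) = 75
n1 (O): min(-73, 4, 75) = -73
n2.1 (X): max(87, -37) = 87
n2.2 (X): max(-27, -3, 3, 4) = 4
n2 (O): min(87, 4) = 4
X prefers the higher value; n1=-73, n2=4. n2 is better since 4 > -73.

n2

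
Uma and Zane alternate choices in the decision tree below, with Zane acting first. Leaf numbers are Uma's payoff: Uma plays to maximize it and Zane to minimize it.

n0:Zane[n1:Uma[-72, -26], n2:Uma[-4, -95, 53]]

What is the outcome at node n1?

n1 (Uma): max(-72, -26) = -26

-26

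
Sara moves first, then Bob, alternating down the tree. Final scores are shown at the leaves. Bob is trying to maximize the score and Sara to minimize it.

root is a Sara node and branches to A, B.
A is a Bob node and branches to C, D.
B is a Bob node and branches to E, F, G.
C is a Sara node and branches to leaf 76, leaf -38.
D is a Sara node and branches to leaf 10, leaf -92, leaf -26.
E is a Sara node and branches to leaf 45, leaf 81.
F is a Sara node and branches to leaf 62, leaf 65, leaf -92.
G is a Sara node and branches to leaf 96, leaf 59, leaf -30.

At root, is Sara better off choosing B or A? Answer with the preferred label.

A

E (Sara): min(45, 81) = 45
F (Sara): min(62, 65, -92) = -92
G (Sara): min(96, 59, -30) = -30
B (Bob): max(45, -92, -30) = 45
C (Sara): min(76, -38) = -38
D (Sara): min(10, -92, -26) = -92
A (Bob): max(-38, -92) = -38
Sara prefers the lower value; B=45, A=-38. A is better since -38 < 45.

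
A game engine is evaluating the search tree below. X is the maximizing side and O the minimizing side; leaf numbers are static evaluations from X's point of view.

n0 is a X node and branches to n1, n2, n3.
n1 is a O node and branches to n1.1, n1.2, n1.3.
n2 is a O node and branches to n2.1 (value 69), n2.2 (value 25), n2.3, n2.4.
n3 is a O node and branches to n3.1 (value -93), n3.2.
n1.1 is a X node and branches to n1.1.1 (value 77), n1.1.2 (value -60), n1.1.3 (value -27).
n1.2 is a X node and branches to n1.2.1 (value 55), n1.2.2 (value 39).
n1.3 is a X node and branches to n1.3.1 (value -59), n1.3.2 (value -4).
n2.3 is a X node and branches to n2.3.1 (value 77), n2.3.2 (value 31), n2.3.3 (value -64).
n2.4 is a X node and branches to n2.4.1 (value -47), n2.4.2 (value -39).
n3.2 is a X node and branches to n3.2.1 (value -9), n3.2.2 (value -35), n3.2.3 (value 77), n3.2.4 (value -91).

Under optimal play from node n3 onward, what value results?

-93

n3.2 (X): max(-9, -35, 77, -91) = 77
n3 (O): min(-93, 77) = -93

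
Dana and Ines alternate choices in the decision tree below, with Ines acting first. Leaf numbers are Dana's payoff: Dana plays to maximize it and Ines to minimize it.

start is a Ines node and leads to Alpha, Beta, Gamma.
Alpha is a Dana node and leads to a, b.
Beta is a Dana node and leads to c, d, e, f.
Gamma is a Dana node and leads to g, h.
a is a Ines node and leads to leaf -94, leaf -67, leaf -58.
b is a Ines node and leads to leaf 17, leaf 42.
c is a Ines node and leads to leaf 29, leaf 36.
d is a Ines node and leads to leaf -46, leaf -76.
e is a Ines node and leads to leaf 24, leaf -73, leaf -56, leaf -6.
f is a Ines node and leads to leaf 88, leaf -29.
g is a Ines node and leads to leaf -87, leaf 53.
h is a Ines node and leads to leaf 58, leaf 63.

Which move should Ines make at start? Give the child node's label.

Alpha

a (Ines): min(-94, -67, -58) = -94
b (Ines): min(17, 42) = 17
Alpha (Dana): max(-94, 17) = 17
c (Ines): min(29, 36) = 29
d (Ines): min(-46, -76) = -76
e (Ines): min(24, -73, -56, -6) = -73
f (Ines): min(88, -29) = -29
Beta (Dana): max(29, -76, -73, -29) = 29
g (Ines): min(-87, 53) = -87
h (Ines): min(58, 63) = 58
Gamma (Dana): max(-87, 58) = 58
start (Ines): min(17, 29, 58) = 17
Ines at start wants the lowest of {Alpha=17, Beta=29, Gamma=58}, so chooses Alpha.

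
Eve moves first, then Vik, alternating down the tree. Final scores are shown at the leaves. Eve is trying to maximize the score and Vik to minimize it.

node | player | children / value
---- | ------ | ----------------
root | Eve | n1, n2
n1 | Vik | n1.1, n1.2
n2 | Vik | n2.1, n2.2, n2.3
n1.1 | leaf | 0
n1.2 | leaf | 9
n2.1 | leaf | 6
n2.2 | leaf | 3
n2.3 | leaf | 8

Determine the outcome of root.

n1 (Vik): min(0, 9) = 0
n2 (Vik): min(6, 3, 8) = 3
root (Eve): max(0, 3) = 3

3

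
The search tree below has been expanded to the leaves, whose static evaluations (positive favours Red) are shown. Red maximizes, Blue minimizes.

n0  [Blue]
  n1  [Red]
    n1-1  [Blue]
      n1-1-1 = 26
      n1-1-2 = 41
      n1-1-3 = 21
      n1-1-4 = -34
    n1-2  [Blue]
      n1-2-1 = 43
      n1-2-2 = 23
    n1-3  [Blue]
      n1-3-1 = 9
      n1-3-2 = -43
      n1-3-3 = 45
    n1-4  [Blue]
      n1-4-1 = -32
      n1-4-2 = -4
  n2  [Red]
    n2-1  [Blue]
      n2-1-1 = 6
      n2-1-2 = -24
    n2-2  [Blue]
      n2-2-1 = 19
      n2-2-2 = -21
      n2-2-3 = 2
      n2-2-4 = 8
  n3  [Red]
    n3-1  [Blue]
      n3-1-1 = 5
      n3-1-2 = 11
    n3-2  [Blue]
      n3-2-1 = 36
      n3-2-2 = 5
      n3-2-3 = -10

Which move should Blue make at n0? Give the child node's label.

n1-1 (Blue): min(26, 41, 21, -34) = -34
n1-2 (Blue): min(43, 23) = 23
n1-3 (Blue): min(9, -43, 45) = -43
n1-4 (Blue): min(-32, -4) = -32
n1 (Red): max(-34, 23, -43, -32) = 23
n2-1 (Blue): min(6, -24) = -24
n2-2 (Blue): min(19, -21, 2, 8) = -21
n2 (Red): max(-24, -21) = -21
n3-1 (Blue): min(5, 11) = 5
n3-2 (Blue): min(36, 5, -10) = -10
n3 (Red): max(5, -10) = 5
n0 (Blue): min(23, -21, 5) = -21
Blue at n0 wants the lowest of {n1=23, n2=-21, n3=5}, so chooses n2.

n2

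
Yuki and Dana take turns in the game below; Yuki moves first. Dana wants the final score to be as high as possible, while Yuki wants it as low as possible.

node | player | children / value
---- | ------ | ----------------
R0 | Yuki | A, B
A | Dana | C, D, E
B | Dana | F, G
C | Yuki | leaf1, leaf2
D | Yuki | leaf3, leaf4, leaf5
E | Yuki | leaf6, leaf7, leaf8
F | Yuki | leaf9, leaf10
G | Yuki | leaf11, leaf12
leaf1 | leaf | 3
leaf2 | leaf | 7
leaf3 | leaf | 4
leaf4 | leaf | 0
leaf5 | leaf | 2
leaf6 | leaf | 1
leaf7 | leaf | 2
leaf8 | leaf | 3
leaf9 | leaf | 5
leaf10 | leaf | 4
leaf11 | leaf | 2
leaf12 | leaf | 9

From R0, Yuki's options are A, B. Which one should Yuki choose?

A

C (Yuki): min(3, 7) = 3
D (Yuki): min(4, 0, 2) = 0
E (Yuki): min(1, 2, 3) = 1
A (Dana): max(3, 0, 1) = 3
F (Yuki): min(5, 4) = 4
G (Yuki): min(2, 9) = 2
B (Dana): max(4, 2) = 4
R0 (Yuki): min(3, 4) = 3
Yuki at R0 wants the lowest of {A=3, B=4}, so chooses A.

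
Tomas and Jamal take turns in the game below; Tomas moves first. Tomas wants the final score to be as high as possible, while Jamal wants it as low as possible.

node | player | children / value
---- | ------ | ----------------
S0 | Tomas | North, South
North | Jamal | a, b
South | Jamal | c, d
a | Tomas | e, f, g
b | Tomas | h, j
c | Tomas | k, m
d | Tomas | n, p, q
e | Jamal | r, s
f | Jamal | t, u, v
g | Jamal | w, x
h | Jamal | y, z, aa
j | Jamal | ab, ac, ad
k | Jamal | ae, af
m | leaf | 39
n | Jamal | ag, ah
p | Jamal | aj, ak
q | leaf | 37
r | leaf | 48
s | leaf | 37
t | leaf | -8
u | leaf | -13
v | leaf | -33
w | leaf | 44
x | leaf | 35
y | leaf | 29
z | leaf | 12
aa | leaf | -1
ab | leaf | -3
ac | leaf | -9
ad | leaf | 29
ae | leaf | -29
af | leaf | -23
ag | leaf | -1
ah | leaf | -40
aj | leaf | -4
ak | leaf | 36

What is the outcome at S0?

e (Jamal): min(48, 37) = 37
f (Jamal): min(-8, -13, -33) = -33
g (Jamal): min(44, 35) = 35
a (Tomas): max(37, -33, 35) = 37
h (Jamal): min(29, 12, -1) = -1
j (Jamal): min(-3, -9, 29) = -9
b (Tomas): max(-1, -9) = -1
North (Jamal): min(37, -1) = -1
k (Jamal): min(-29, -23) = -29
c (Tomas): max(-29, 39) = 39
n (Jamal): min(-1, -40) = -40
p (Jamal): min(-4, 36) = -4
d (Tomas): max(-40, -4, 37) = 37
South (Jamal): min(39, 37) = 37
S0 (Tomas): max(-1, 37) = 37

37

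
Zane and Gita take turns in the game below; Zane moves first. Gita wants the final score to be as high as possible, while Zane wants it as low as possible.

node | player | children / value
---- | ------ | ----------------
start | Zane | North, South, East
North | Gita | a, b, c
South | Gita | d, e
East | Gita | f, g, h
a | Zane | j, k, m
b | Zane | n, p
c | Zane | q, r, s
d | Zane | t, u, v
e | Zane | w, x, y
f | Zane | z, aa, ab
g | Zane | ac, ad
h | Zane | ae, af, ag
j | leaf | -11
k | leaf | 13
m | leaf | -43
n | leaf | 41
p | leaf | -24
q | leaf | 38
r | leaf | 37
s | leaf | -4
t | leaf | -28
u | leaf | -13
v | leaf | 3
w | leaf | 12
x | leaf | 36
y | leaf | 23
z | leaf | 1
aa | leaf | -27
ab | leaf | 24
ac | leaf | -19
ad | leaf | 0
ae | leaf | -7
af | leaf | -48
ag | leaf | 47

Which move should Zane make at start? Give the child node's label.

East

a (Zane): min(-11, 13, -43) = -43
b (Zane): min(41, -24) = -24
c (Zane): min(38, 37, -4) = -4
North (Gita): max(-43, -24, -4) = -4
d (Zane): min(-28, -13, 3) = -28
e (Zane): min(12, 36, 23) = 12
South (Gita): max(-28, 12) = 12
f (Zane): min(1, -27, 24) = -27
g (Zane): min(-19, 0) = -19
h (Zane): min(-7, -48, 47) = -48
East (Gita): max(-27, -19, -48) = -19
start (Zane): min(-4, 12, -19) = -19
Zane at start wants the lowest of {North=-4, South=12, East=-19}, so chooses East.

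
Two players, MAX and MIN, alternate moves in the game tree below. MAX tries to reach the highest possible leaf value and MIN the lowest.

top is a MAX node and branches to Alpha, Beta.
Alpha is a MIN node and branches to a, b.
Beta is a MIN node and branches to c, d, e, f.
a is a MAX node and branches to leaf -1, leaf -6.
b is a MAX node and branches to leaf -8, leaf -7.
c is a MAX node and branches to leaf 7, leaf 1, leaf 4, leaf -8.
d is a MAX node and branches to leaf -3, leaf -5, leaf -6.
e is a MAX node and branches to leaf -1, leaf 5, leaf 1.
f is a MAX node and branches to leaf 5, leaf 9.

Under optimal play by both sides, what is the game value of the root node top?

a (MAX): max(-1, -6) = -1
b (MAX): max(-8, -7) = -7
Alpha (MIN): min(-1, -7) = -7
c (MAX): max(7, 1, 4, -8) = 7
d (MAX): max(-3, -5, -6) = -3
e (MAX): max(-1, 5, 1) = 5
f (MAX): max(5, 9) = 9
Beta (MIN): min(7, -3, 5, 9) = -3
top (MAX): max(-7, -3) = -3

-3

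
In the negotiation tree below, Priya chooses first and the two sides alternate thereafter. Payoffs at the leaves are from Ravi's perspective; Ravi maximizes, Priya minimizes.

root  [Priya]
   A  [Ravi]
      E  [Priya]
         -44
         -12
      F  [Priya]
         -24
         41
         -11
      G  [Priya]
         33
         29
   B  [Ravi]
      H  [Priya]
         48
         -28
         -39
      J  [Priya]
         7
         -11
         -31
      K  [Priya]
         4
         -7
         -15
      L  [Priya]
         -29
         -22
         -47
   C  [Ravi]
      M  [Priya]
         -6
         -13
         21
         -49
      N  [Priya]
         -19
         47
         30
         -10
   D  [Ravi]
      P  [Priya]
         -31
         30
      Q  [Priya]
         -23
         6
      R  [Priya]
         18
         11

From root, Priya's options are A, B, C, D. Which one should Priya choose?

C

E (Priya): min(-44, -12) = -44
F (Priya): min(-24, 41, -11) = -24
G (Priya): min(33, 29) = 29
A (Ravi): max(-44, -24, 29) = 29
H (Priya): min(48, -28, -39) = -39
J (Priya): min(7, -11, -31) = -31
K (Priya): min(4, -7, -15) = -15
L (Priya): min(-29, -22, -47) = -47
B (Ravi): max(-39, -31, -15, -47) = -15
M (Priya): min(-6, -13, 21, -49) = -49
N (Priya): min(-19, 47, 30, -10) = -19
C (Ravi): max(-49, -19) = -19
P (Priya): min(-31, 30) = -31
Q (Priya): min(-23, 6) = -23
R (Priya): min(18, 11) = 11
D (Ravi): max(-31, -23, 11) = 11
root (Priya): min(29, -15, -19, 11) = -19
Priya at root wants the lowest of {A=29, B=-15, C=-19, D=11}, so chooses C.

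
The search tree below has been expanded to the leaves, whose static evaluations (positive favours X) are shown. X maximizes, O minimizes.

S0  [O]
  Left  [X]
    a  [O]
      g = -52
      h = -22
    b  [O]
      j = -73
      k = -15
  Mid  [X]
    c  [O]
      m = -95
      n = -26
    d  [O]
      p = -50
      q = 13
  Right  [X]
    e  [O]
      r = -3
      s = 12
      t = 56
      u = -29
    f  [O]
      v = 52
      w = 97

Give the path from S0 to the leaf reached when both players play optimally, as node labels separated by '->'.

a (O): min(-52, -22) = -52
b (O): min(-73, -15) = -73
Left (X): max(-52, -73) = -52
c (O): min(-95, -26) = -95
d (O): min(-50, 13) = -50
Mid (X): max(-95, -50) = -50
e (O): min(-3, 12, 56, -29) = -29
f (O): min(52, 97) = 52
Right (X): max(-29, 52) = 52
S0 (O): min(-52, -50, 52) = -52
At S0, O picks Left (lowest: -52).
At Left, X picks a (highest: -52).
At a, O picks g (lowest: -52).
Terminal value -52.

S0 -> Left -> a -> g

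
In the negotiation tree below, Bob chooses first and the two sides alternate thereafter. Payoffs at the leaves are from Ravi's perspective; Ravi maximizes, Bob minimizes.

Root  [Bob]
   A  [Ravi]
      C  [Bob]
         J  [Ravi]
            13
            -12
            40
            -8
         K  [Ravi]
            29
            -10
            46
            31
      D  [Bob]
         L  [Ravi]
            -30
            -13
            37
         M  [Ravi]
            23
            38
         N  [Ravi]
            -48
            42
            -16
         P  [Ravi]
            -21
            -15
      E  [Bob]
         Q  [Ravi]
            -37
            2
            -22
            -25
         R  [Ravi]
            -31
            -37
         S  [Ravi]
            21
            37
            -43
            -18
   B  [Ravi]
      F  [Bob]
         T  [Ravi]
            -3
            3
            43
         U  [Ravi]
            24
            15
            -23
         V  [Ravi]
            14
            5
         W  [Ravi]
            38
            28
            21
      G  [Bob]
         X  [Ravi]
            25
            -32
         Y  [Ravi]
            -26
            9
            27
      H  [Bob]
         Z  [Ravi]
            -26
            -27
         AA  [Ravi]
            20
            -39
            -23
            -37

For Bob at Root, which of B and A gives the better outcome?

T (Ravi): max(-3, 3, 43) = 43
U (Ravi): max(24, 15, -23) = 24
V (Ravi): max(14, 5) = 14
W (Ravi): max(38, 28, 21) = 38
F (Bob): min(43, 24, 14, 38) = 14
X (Ravi): max(25, -32) = 25
Y (Ravi): max(-26, 9, 27) = 27
G (Bob): min(25, 27) = 25
Z (Ravi): max(-26, -27) = -26
AA (Ravi): max(20, -39, -23, -37) = 20
H (Bob): min(-26, 20) = -26
B (Ravi): max(14, 25, -26) = 25
J (Ravi): max(13, -12, 40, -8) = 40
K (Ravi): max(29, -10, 46, 31) = 46
C (Bob): min(40, 46) = 40
L (Ravi): max(-30, -13, 37) = 37
M (Ravi): max(23, 38) = 38
N (Ravi): max(-48, 42, -16) = 42
P (Ravi): max(-21, -15) = -15
D (Bob): min(37, 38, 42, -15) = -15
Q (Ravi): max(-37, 2, -22, -25) = 2
R (Ravi): max(-31, -37) = -31
S (Ravi): max(21, 37, -43, -18) = 37
E (Bob): min(2, -31, 37) = -31
A (Ravi): max(40, -15, -31) = 40
Bob prefers the lower value; B=25, A=40. B is better since 25 < 40.

B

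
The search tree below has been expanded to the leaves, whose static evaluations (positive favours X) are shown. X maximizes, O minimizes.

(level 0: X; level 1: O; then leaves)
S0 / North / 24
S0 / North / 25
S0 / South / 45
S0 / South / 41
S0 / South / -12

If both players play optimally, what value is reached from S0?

North (O): min(24, 25) = 24
South (O): min(45, 41, -12) = -12
S0 (X): max(24, -12) = 24

24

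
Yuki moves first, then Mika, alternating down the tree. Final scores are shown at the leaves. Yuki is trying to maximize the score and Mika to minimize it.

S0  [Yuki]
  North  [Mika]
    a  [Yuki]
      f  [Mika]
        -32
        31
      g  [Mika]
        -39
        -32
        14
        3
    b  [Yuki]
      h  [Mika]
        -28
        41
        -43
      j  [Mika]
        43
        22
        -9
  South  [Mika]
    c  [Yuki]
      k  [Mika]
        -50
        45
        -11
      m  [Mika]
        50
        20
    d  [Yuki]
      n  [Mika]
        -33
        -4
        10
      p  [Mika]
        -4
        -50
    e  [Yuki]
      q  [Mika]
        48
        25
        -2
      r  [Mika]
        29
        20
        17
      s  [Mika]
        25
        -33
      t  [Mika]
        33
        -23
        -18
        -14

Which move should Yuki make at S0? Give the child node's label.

North

f (Mika): min(-32, 31) = -32
g (Mika): min(-39, -32, 14, 3) = -39
a (Yuki): max(-32, -39) = -32
h (Mika): min(-28, 41, -43) = -43
j (Mika): min(43, 22, -9) = -9
b (Yuki): max(-43, -9) = -9
North (Mika): min(-32, -9) = -32
k (Mika): min(-50, 45, -11) = -50
m (Mika): min(50, 20) = 20
c (Yuki): max(-50, 20) = 20
n (Mika): min(-33, -4, 10) = -33
p (Mika): min(-4, -50) = -50
d (Yuki): max(-33, -50) = -33
q (Mika): min(48, 25, -2) = -2
r (Mika): min(29, 20, 17) = 17
s (Mika): min(25, -33) = -33
t (Mika): min(33, -23, -18, -14) = -23
e (Yuki): max(-2, 17, -33, -23) = 17
South (Mika): min(20, -33, 17) = -33
S0 (Yuki): max(-32, -33) = -32
Yuki at S0 wants the highest of {North=-32, South=-33}, so chooses North.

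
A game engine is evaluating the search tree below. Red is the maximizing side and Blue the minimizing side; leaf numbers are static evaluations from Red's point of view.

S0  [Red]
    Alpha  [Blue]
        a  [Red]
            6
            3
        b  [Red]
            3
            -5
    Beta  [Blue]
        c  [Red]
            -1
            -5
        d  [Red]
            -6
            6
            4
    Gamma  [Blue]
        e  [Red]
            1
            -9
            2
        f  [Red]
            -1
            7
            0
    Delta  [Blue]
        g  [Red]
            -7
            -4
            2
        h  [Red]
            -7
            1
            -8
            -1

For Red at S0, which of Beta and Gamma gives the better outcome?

c (Red): max(-1, -5) = -1
d (Red): max(-6, 6, 4) = 6
Beta (Blue): min(-1, 6) = -1
e (Red): max(1, -9, 2) = 2
f (Red): max(-1, 7, 0) = 7
Gamma (Blue): min(2, 7) = 2
Red prefers the higher value; Beta=-1, Gamma=2. Gamma is better since 2 > -1.

Gamma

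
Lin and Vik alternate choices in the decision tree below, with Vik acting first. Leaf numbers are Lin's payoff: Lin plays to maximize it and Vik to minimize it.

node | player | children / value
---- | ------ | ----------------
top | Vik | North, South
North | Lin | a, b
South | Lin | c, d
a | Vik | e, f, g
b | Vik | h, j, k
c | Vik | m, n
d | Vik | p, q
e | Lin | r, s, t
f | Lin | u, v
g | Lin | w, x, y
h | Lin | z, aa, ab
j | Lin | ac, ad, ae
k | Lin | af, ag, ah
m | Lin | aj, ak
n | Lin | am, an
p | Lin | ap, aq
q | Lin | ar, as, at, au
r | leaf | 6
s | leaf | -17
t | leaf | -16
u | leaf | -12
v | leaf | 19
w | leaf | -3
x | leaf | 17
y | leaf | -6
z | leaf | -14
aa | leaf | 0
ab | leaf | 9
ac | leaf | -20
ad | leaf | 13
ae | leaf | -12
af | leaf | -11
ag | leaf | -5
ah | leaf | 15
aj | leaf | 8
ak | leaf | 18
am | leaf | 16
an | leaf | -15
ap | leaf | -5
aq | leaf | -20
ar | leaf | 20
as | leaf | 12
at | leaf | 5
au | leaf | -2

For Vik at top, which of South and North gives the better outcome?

m (Lin): max(8, 18) = 18
n (Lin): max(16, -15) = 16
c (Vik): min(18, 16) = 16
p (Lin): max(-5, -20) = -5
q (Lin): max(20, 12, 5, -2) = 20
d (Vik): min(-5, 20) = -5
South (Lin): max(16, -5) = 16
e (Lin): max(6, -17, -16) = 6
f (Lin): max(-12, 19) = 19
g (Lin): max(-3, 17, -6) = 17
a (Vik): min(6, 19, 17) = 6
h (Lin): max(-14, 0, 9) = 9
j (Lin): max(-20, 13, -12) = 13
k (Lin): max(-11, -5, 15) = 15
b (Vik): min(9, 13, 15) = 9
North (Lin): max(6, 9) = 9
Vik prefers the lower value; South=16, North=9. North is better since 9 < 16.

North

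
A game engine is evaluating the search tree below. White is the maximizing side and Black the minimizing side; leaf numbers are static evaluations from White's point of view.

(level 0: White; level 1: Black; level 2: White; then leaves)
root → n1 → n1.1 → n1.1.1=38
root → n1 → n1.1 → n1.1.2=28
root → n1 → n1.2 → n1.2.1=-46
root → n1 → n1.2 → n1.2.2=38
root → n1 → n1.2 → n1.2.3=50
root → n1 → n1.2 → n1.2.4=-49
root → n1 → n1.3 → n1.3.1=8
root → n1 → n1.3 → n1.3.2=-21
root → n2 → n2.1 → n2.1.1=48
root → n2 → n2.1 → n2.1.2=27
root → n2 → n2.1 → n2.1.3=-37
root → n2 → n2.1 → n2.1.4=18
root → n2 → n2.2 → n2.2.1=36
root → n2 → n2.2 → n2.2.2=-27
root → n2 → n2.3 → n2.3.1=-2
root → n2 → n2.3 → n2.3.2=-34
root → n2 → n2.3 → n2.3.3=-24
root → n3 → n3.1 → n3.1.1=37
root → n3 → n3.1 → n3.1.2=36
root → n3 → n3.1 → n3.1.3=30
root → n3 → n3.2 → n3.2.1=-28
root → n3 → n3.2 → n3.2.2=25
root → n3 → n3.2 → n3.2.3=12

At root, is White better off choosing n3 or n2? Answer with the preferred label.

n3

n3.1 (White): max(37, 36, 30) = 37
n3.2 (White): max(-28, 25, 12) = 25
n3 (Black): min(37, 25) = 25
n2.1 (White): max(48, 27, -37, 18) = 48
n2.2 (White): max(36, -27) = 36
n2.3 (White): max(-2, -34, -24) = -2
n2 (Black): min(48, 36, -2) = -2
White prefers the higher value; n3=25, n2=-2. n3 is better since 25 > -2.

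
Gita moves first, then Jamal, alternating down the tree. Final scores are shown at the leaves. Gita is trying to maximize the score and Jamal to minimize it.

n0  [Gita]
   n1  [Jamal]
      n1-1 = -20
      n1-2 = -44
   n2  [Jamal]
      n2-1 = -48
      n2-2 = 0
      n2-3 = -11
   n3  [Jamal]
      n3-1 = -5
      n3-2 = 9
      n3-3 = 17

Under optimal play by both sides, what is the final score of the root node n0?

-5

n1 (Jamal): min(-20, -44) = -44
n2 (Jamal): min(-48, 0, -11) = -48
n3 (Jamal): min(-5, 9, 17) = -5
n0 (Gita): max(-44, -48, -5) = -5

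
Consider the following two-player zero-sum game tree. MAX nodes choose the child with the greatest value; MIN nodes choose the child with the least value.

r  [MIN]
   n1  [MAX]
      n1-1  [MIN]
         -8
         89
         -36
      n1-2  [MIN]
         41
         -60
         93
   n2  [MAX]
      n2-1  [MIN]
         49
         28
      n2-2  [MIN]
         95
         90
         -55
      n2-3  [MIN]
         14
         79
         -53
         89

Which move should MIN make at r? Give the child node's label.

n1

n1-1 (MIN): min(-8, 89, -36) = -36
n1-2 (MIN): min(41, -60, 93) = -60
n1 (MAX): max(-36, -60) = -36
n2-1 (MIN): min(49, 28) = 28
n2-2 (MIN): min(95, 90, -55) = -55
n2-3 (MIN): min(14, 79, -53, 89) = -53
n2 (MAX): max(28, -55, -53) = 28
r (MIN): min(-36, 28) = -36
MIN at r wants the lowest of {n1=-36, n2=28}, so chooses n1.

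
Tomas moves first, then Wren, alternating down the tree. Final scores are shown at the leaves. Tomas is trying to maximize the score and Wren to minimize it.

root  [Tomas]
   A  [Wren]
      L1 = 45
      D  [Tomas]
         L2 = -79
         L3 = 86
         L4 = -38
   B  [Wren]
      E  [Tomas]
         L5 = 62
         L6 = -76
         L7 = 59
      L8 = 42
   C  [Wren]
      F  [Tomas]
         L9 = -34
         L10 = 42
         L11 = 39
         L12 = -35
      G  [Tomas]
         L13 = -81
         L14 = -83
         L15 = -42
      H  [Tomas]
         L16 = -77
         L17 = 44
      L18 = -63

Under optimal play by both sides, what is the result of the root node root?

D (Tomas): max(-79, 86, -38) = 86
A (Wren): min(45, 86) = 45
E (Tomas): max(62, -76, 59) = 62
B (Wren): min(62, 42) = 42
F (Tomas): max(-34, 42, 39, -35) = 42
G (Tomas): max(-81, -83, -42) = -42
H (Tomas): max(-77, 44) = 44
C (Wren): min(42, -42, 44, -63) = -63
root (Tomas): max(45, 42, -63) = 45

45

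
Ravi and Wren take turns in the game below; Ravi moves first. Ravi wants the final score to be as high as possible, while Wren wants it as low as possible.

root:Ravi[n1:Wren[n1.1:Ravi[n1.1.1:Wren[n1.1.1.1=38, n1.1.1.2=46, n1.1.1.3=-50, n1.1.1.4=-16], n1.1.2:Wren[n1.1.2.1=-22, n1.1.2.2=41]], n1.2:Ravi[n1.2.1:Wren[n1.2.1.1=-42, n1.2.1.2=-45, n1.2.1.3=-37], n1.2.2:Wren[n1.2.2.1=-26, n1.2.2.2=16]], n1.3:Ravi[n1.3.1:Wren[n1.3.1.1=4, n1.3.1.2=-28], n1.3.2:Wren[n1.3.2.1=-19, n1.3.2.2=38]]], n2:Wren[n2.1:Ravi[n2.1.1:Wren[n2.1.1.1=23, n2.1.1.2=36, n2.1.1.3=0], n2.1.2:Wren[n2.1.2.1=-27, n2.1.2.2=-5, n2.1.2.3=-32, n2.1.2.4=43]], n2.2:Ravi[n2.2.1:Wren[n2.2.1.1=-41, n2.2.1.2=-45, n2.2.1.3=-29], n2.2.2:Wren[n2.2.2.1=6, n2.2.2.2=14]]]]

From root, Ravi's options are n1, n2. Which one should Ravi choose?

n1.1.1 (Wren): min(38, 46, -50, -16) = -50
n1.1.2 (Wren): min(-22, 41) = -22
n1.1 (Ravi): max(-50, -22) = -22
n1.2.1 (Wren): min(-42, -45, -37) = -45
n1.2.2 (Wren): min(-26, 16) = -26
n1.2 (Ravi): max(-45, -26) = -26
n1.3.1 (Wren): min(4, -28) = -28
n1.3.2 (Wren): min(-19, 38) = -19
n1.3 (Ravi): max(-28, -19) = -19
n1 (Wren): min(-22, -26, -19) = -26
n2.1.1 (Wren): min(23, 36, 0) = 0
n2.1.2 (Wren): min(-27, -5, -32, 43) = -32
n2.1 (Ravi): max(0, -32) = 0
n2.2.1 (Wren): min(-41, -45, -29) = -45
n2.2.2 (Wren): min(6, 14) = 6
n2.2 (Ravi): max(-45, 6) = 6
n2 (Wren): min(0, 6) = 0
root (Ravi): max(-26, 0) = 0
Ravi at root wants the highest of {n1=-26, n2=0}, so chooses n2.

n2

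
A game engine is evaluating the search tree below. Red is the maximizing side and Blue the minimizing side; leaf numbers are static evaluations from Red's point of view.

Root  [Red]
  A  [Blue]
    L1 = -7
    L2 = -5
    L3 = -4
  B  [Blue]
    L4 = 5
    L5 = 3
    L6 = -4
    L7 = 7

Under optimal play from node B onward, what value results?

-4

B (Blue): min(5, 3, -4, 7) = -4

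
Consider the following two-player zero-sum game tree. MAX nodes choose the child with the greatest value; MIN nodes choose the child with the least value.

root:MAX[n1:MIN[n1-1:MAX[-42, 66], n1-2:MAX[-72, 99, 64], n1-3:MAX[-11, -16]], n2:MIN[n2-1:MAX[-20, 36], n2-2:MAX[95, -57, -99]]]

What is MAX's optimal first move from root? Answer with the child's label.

n2

n1-1 (MAX): max(-42, 66) = 66
n1-2 (MAX): max(-72, 99, 64) = 99
n1-3 (MAX): max(-11, -16) = -11
n1 (MIN): min(66, 99, -11) = -11
n2-1 (MAX): max(-20, 36) = 36
n2-2 (MAX): max(95, -57, -99) = 95
n2 (MIN): min(36, 95) = 36
root (MAX): max(-11, 36) = 36
MAX at root wants the highest of {n1=-11, n2=36}, so chooses n2.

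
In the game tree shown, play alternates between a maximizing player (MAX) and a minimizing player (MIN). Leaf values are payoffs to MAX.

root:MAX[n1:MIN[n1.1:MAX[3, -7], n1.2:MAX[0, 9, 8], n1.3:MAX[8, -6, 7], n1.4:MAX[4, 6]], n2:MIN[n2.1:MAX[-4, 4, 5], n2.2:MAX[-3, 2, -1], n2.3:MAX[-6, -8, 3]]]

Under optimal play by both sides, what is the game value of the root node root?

3

n1.1 (MAX): max(3, -7) = 3
n1.2 (MAX): max(0, 9, 8) = 9
n1.3 (MAX): max(8, -6, 7) = 8
n1.4 (MAX): max(4, 6) = 6
n1 (MIN): min(3, 9, 8, 6) = 3
n2.1 (MAX): max(-4, 4, 5) = 5
n2.2 (MAX): max(-3, 2, -1) = 2
n2.3 (MAX): max(-6, -8, 3) = 3
n2 (MIN): min(5, 2, 3) = 2
root (MAX): max(3, 2) = 3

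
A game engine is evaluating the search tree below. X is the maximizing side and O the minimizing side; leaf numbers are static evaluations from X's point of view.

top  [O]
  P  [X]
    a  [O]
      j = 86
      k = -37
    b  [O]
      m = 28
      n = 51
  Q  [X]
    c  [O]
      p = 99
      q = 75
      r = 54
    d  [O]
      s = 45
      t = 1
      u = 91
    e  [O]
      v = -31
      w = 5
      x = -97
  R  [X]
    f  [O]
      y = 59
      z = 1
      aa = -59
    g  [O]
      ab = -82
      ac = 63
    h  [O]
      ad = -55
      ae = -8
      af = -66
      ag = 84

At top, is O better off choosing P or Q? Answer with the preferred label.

P

a (O): min(86, -37) = -37
b (O): min(28, 51) = 28
P (X): max(-37, 28) = 28
c (O): min(99, 75, 54) = 54
d (O): min(45, 1, 91) = 1
e (O): min(-31, 5, -97) = -97
Q (X): max(54, 1, -97) = 54
O prefers the lower value; P=28, Q=54. P is better since 28 < 54.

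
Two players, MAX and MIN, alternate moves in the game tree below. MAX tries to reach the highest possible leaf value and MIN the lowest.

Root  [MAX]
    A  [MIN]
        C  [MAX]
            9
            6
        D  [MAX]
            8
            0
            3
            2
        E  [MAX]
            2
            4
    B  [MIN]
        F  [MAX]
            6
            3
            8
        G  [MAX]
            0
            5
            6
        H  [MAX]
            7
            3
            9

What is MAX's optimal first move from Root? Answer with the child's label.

B

C (MAX): max(9, 6) = 9
D (MAX): max(8, 0, 3, 2) = 8
E (MAX): max(2, 4) = 4
A (MIN): min(9, 8, 4) = 4
F (MAX): max(6, 3, 8) = 8
G (MAX): max(0, 5, 6) = 6
H (MAX): max(7, 3, 9) = 9
B (MIN): min(8, 6, 9) = 6
Root (MAX): max(4, 6) = 6
MAX at Root wants the highest of {A=4, B=6}, so chooses B.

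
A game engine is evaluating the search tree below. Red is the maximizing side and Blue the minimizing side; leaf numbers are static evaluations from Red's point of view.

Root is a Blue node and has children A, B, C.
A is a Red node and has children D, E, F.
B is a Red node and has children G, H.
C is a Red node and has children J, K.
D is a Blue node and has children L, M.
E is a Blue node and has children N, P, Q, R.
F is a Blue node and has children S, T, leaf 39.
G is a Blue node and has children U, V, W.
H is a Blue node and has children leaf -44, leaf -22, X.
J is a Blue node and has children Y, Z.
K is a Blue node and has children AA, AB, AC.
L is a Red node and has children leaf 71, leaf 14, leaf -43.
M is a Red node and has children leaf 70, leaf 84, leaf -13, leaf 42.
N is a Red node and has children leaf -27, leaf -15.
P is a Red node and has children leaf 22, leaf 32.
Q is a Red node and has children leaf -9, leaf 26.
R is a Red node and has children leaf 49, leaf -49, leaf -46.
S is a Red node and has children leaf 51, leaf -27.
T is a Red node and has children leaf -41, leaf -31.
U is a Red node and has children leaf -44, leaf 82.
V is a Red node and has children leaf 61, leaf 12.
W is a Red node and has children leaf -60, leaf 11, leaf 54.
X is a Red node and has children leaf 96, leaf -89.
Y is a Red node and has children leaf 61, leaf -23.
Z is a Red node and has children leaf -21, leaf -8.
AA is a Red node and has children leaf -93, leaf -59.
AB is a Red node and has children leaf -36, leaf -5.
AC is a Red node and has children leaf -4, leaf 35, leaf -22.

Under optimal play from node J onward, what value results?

-8

Y (Red): max(61, -23) = 61
Z (Red): max(-21, -8) = -8
J (Blue): min(61, -8) = -8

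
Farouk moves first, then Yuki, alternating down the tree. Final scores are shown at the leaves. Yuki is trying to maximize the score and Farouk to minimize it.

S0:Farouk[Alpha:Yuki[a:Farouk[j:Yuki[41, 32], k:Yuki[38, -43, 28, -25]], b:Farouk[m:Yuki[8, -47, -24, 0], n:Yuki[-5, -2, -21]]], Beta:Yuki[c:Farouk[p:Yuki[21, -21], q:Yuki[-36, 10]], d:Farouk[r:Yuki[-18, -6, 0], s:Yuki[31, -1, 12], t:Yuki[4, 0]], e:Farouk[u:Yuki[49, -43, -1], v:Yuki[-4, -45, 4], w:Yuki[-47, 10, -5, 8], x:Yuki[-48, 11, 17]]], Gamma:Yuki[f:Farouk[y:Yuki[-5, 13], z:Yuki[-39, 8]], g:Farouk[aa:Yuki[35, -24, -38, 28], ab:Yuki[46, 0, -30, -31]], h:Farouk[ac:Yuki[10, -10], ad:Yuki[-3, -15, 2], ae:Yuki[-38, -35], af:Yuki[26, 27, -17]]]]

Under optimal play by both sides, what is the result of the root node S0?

j (Yuki): max(41, 32) = 41
k (Yuki): max(38, -43, 28, -25) = 38
a (Farouk): min(41, 38) = 38
m (Yuki): max(8, -47, -24, 0) = 8
n (Yuki): max(-5, -2, -21) = -2
b (Farouk): min(8, -2) = -2
Alpha (Yuki): max(38, -2) = 38
p (Yuki): max(21, -21) = 21
q (Yuki): max(-36, 10) = 10
c (Farouk): min(21, 10) = 10
r (Yuki): max(-18, -6, 0) = 0
s (Yuki): max(31, -1, 12) = 31
t (Yuki): max(4, 0) = 4
d (Farouk): min(0, 31, 4) = 0
u (Yuki): max(49, -43, -1) = 49
v (Yuki): max(-4, -45, 4) = 4
w (Yuki): max(-47, 10, -5, 8) = 10
x (Yuki): max(-48, 11, 17) = 17
e (Farouk): min(49, 4, 10, 17) = 4
Beta (Yuki): max(10, 0, 4) = 10
y (Yuki): max(-5, 13) = 13
z (Yuki): max(-39, 8) = 8
f (Farouk): min(13, 8) = 8
aa (Yuki): max(35, -24, -38, 28) = 35
ab (Yuki): max(46, 0, -30, -31) = 46
g (Farouk): min(35, 46) = 35
ac (Yuki): max(10, -10) = 10
ad (Yuki): max(-3, -15, 2) = 2
ae (Yuki): max(-38, -35) = -35
af (Yuki): max(26, 27, -17) = 27
h (Farouk): min(10, 2, -35, 27) = -35
Gamma (Yuki): max(8, 35, -35) = 35
S0 (Farouk): min(38, 10, 35) = 10

10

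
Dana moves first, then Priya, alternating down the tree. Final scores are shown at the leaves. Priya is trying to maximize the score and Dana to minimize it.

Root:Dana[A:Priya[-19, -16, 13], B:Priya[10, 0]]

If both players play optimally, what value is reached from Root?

A (Priya): max(-19, -16, 13) = 13
B (Priya): max(10, 0) = 10
Root (Dana): min(13, 10) = 10

10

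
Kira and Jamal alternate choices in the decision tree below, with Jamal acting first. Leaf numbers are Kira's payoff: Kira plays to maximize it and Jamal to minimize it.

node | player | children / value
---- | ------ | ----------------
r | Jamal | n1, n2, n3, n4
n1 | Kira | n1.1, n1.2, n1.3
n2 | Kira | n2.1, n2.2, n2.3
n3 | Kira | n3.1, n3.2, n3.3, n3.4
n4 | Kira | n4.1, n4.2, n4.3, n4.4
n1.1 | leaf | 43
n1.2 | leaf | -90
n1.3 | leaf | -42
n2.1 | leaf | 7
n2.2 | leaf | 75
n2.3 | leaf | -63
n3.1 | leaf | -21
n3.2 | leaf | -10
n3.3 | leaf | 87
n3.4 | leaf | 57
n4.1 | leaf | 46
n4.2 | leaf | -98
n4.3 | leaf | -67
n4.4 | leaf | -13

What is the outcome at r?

43

n1 (Kira): max(43, -90, -42) = 43
n2 (Kira): max(7, 75, -63) = 75
n3 (Kira): max(-21, -10, 87, 57) = 87
n4 (Kira): max(46, -98, -67, -13) = 46
r (Jamal): min(43, 75, 87, 46) = 43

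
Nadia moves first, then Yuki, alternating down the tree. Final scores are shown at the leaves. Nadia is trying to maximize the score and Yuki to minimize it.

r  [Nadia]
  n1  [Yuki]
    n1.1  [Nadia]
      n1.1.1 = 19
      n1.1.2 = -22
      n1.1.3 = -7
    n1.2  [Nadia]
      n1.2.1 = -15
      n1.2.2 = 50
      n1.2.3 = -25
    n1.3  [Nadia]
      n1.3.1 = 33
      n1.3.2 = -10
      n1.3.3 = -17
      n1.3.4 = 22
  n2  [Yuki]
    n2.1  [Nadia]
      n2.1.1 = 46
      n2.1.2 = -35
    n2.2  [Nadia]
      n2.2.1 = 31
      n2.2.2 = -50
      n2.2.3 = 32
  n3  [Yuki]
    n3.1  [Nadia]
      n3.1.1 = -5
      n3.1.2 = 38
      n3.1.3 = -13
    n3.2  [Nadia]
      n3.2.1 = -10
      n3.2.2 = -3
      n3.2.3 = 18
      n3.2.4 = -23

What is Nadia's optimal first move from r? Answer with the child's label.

n1.1 (Nadia): max(19, -22, -7) = 19
n1.2 (Nadia): max(-15, 50, -25) = 50
n1.3 (Nadia): max(33, -10, -17, 22) = 33
n1 (Yuki): min(19, 50, 33) = 19
n2.1 (Nadia): max(46, -35) = 46
n2.2 (Nadia): max(31, -50, 32) = 32
n2 (Yuki): min(46, 32) = 32
n3.1 (Nadia): max(-5, 38, -13) = 38
n3.2 (Nadia): max(-10, -3, 18, -23) = 18
n3 (Yuki): min(38, 18) = 18
r (Nadia): max(19, 32, 18) = 32
Nadia at r wants the highest of {n1=19, n2=32, n3=18}, so chooses n2.

n2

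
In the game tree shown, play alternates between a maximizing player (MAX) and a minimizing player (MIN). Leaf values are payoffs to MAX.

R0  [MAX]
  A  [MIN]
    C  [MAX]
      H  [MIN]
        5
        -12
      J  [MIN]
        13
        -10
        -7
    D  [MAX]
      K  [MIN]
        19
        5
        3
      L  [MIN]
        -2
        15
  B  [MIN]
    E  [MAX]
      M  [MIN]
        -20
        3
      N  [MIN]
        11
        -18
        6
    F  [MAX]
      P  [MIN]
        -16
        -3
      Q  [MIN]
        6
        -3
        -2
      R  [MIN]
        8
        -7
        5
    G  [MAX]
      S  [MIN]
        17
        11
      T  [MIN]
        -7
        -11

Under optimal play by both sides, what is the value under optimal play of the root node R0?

H (MIN): min(5, -12) = -12
J (MIN): min(13, -10, -7) = -10
C (MAX): max(-12, -10) = -10
K (MIN): min(19, 5, 3) = 3
L (MIN): min(-2, 15) = -2
D (MAX): max(3, -2) = 3
A (MIN): min(-10, 3) = -10
M (MIN): min(-20, 3) = -20
N (MIN): min(11, -18, 6) = -18
E (MAX): max(-20, -18) = -18
P (MIN): min(-16, -3) = -16
Q (MIN): min(6, -3, -2) = -3
R (MIN): min(8, -7, 5) = -7
F (MAX): max(-16, -3, -7) = -3
S (MIN): min(17, 11) = 11
T (MIN): min(-7, -11) = -11
G (MAX): max(11, -11) = 11
B (MIN): min(-18, -3, 11) = -18
R0 (MAX): max(-10, -18) = -10

-10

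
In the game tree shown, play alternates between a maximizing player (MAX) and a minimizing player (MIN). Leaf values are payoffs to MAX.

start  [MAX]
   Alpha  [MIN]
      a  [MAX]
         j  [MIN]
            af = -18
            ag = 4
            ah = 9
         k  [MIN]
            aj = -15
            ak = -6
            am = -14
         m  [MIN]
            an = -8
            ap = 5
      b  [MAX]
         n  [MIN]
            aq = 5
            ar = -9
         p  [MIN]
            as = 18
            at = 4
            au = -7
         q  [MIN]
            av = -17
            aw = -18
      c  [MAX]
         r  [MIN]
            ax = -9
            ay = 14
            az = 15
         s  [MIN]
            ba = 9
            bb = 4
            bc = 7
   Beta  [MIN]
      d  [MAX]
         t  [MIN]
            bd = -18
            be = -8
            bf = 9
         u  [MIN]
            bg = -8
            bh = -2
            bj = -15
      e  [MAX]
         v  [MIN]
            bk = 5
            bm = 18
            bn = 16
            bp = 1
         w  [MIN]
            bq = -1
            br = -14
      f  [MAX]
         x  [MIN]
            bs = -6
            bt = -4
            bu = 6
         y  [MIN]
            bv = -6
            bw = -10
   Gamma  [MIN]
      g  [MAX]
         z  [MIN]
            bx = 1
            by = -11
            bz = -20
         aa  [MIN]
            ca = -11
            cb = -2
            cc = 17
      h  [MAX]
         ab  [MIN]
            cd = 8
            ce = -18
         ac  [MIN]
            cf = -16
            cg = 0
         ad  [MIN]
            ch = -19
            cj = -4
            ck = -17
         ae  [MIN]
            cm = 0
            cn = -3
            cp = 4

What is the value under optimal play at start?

-8

j (MIN): min(-18, 4, 9) = -18
k (MIN): min(-15, -6, -14) = -15
m (MIN): min(-8, 5) = -8
a (MAX): max(-18, -15, -8) = -8
n (MIN): min(5, -9) = -9
p (MIN): min(18, 4, -7) = -7
q (MIN): min(-17, -18) = -18
b (MAX): max(-9, -7, -18) = -7
r (MIN): min(-9, 14, 15) = -9
s (MIN): min(9, 4, 7) = 4
c (MAX): max(-9, 4) = 4
Alpha (MIN): min(-8, -7, 4) = -8
t (MIN): min(-18, -8, 9) = -18
u (MIN): min(-8, -2, -15) = -15
d (MAX): max(-18, -15) = -15
v (MIN): min(5, 18, 16, 1) = 1
w (MIN): min(-1, -14) = -14
e (MAX): max(1, -14) = 1
x (MIN): min(-6, -4, 6) = -6
y (MIN): min(-6, -10) = -10
f (MAX): max(-6, -10) = -6
Beta (MIN): min(-15, 1, -6) = -15
z (MIN): min(1, -11, -20) = -20
aa (MIN): min(-11, -2, 17) = -11
g (MAX): max(-20, -11) = -11
ab (MIN): min(8, -18) = -18
ac (MIN): min(-16, 0) = -16
ad (MIN): min(-19, -4, -17) = -19
ae (MIN): min(0, -3, 4) = -3
h (MAX): max(-18, -16, -19, -3) = -3
Gamma (MIN): min(-11, -3) = -11
start (MAX): max(-8, -15, -11) = -8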